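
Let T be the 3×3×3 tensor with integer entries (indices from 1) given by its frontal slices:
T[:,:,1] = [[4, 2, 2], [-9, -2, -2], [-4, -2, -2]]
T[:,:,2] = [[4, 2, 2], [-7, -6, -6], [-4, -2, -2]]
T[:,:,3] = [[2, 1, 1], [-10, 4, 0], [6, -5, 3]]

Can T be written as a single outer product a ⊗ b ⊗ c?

No

The mode-1 unfolding of T (rows indexed by i, columns by (j,k) = (1,1), (1,2), (1,3), (2,1), (2,2), (2,3), (3,1), (3,2), (3,3)) is [[4, 4, 2, 2, 2, 1, 2, 2, 1], [-9, -7, -10, -2, -6, 4, -2, -6, 0], [-4, -4, 6, -2, -2, -5, -2, -2, 3]].
There the 3×3 minor on rows i ∈ {1, 2, 3}, columns (j,k) ∈ {(1,1), (1,2), (1,3)} is det [[4, 4, 2], [-9, -7, -10], [-4, -4, 6]] = 64 ≠ 0, so this unfolding has rank ≥ 3; CP rank is at least every unfolding rank, so rank(T) ≥ 3.
In particular rank(T) ≥ 3 > 1, so T is not rank-1.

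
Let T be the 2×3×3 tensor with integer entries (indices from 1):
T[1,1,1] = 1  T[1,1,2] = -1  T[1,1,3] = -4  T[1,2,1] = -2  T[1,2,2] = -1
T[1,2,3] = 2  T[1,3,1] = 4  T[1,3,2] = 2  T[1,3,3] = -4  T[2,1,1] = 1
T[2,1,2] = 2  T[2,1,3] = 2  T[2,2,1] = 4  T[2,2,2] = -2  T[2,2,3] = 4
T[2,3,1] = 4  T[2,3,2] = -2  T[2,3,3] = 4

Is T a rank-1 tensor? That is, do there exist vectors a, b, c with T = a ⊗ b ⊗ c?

No

The mode-2 unfolding of T (rows indexed by j, columns by (i,k) = (1,1), (1,2), (1,3), (2,1), (2,2), (2,3)) is [[1, -1, -4, 1, 2, 2], [-2, -1, 2, 4, -2, 4], [4, 2, -4, 4, -2, 4]].
There the 3×3 minor on rows j ∈ {1, 2, 3}, columns (i,k) ∈ {(1,1), (1,2), (2,1)} is det [[1, -1, 1], [-2, -1, 4], [4, 2, 4]] = -36 ≠ 0, so this unfolding has rank ≥ 3; CP rank is at least every unfolding rank, so rank(T) ≥ 3.
In particular rank(T) ≥ 3 > 1, so T is not rank-1.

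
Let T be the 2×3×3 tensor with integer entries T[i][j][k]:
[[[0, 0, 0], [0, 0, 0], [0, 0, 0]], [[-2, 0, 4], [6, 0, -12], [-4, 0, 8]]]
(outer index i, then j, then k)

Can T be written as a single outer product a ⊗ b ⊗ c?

If T = a ⊗ b ⊗ c then every fibre of T is a multiple of the corresponding factor, so read the factors off the fibres through the nonzero entry T[1,0,0] = -2.
The mode-1 fibre T[:,0,0] = [0, -2] gives a = [0, 1] (primitive direction); the mode-2 fibre T[1,:,0] = [-2, 6, -4] gives b = [1, -3, 2]; then c[k] = T[1,0,k] / (a[1]·b[0]) = [-2, 0, 4] / 1 = [-2, 0, 4].
Expanding [0, 1] ⊗ [1, -3, 2] ⊗ [-2, 0, 4] reproduces all 18 entries of T, so T = [0, 1] ⊗ [1, -3, 2] ⊗ [-2, 0, 4] and rank(T) ≤ 1.
Equivalently every frontal slice T[:,:,k] is c[k] times the rank-1 matrix [0, 1] ⊗ [1, -3, 2]. So T has rank 1 (it is nonzero).

Yes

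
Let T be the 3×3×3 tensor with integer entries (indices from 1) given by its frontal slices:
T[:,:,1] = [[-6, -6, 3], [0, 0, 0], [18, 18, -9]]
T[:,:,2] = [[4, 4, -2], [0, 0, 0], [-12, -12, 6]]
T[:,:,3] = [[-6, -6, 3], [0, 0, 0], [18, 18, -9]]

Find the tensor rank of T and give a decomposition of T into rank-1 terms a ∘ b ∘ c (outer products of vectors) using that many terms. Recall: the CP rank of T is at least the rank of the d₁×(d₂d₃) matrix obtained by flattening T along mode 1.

Lower bound: T ≠ 0 (e.g. T[1,1,1] = -6), so rank(T) ≥ 1.
Upper bound: if T = a ∘ b ∘ c then every fibre of T is a multiple of the corresponding factor, so read the factors off the fibres through the nonzero entry T[1,1,1] = -6.
The mode-1 fibre T[:,1,1] = [-6, 0, 18] gives a = [1, 0, -3] (primitive direction); the mode-2 fibre T[1,:,1] = [-6, -6, 3] gives b = [2, 2, -1]; then c[k] = T[1,1,k] / (a[1]·b[1]) = [-6, 4, -6] / 2 = [-3, 2, -3].
Expanding [1, 0, -3] ∘ [2, 2, -1] ∘ [-3, 2, -3] reproduces all 27 entries of T, so T = [1, 0, -3] ∘ [2, 2, -1] ∘ [-3, 2, -3] and rank(T) ≤ 1.
These bounds meet, so rank(T) = 1.

rank(T) = 1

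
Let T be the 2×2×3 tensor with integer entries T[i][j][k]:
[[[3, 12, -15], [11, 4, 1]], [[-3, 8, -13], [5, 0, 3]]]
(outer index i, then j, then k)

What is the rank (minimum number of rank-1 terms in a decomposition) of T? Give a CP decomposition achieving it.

Lower bound: in the mode-3 unfolding of T (rows indexed by k, columns by (i,j)) the 2×2 minor on rows k ∈ {0, 1}, columns (i,j) ∈ {(0,0), (0,1)} is det [[3, 11], [12, 4]] = -120 ≠ 0, so that unfolding has rank ≥ 2 and hence rank(T) ≥ 2 (CP rank is at least every unfolding rank, though it can be larger).
Upper bound: with S_k = T[:,:,k], the two rank-1 terms a₁b₁ᵀ, a₂b₂ᵀ are the rank-1 members of the pencil x·S₀ + y·S₁.
det(x·S₀ + y·S₁) is 48·x² − 16·xy − 32·y² = 16·(3·x + 2·y)(x − y), vanishing at (x:y) = (2:-3) and (1:1).
M₁ = 2·S₀ − 3·S₁ = [[-30, 10], [-30, 10]] = (-10)·[1, 1][3, -1]ᵀ and M₂ = S₀ + S₁ = [[15, 15], [5, 5]] = 5·[3, 1][1, 1]ᵀ, so take a₁ = [1, 1], b₁ = [3, -1], a₂ = [3, 1], b₂ = [1, 1].
Each slice is an integer combination of E₁ = a₁b₁ᵀ and E₂ = a₂b₂ᵀ: S₀ = −2·E₁ + 3·E₂, S₁ = 2·E₁ + 2·E₂, S₂ = −4·E₁ − E₂; reading off coefficients, c₁ = [-2, 2, -4] and c₂ = [3, 2, -1].
Hence T = [1, 1] ⊗ [3, -1] ⊗ [-2, 2, -4] + [3, 1] ⊗ [1, 1] ⊗ [3, 2, -1], so rank(T) ≤ 2.
These bounds meet, so rank(T) = 2.

rank(T) = 2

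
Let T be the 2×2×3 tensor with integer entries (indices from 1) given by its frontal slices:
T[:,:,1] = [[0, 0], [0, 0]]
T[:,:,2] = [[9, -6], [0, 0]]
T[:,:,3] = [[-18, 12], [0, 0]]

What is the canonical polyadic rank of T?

Lower bound: T ≠ 0 (e.g. T[1,1,2] = 9), so rank(T) ≥ 1.
Upper bound: if T = a ⊗ b ⊗ c then every fibre of T is a multiple of the corresponding factor, so read the factors off the fibres through the nonzero entry T[1,1,2] = 9.
The mode-1 fibre T[:,1,2] = [9, 0] gives a = [1, 0] (primitive direction); the mode-2 fibre T[1,:,2] = [9, -6] gives b = [3, -2]; then c[k] = T[1,1,k] / (a[1]·b[1]) = [0, 9, -18] / 3 = [0, 3, -6].
Expanding [1, 0] ⊗ [3, -2] ⊗ [0, 3, -6] reproduces all 12 entries of T, so T = [1, 0] ⊗ [3, -2] ⊗ [0, 3, -6] and rank(T) ≤ 1.
These bounds meet, so rank(T) = 1.

1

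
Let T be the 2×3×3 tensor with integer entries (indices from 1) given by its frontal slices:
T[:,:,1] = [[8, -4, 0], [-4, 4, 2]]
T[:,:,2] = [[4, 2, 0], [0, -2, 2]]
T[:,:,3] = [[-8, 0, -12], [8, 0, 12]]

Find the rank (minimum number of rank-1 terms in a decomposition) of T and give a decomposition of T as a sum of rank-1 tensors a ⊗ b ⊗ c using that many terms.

Lower bound: in the mode-3 unfolding of T (rows indexed by k, columns by (i,j)) the 3×3 minor on rows k ∈ {1, 2, 3}, columns (i,j) ∈ {(1,1), (1,2), (1,3)} is det [[8, -4, 0], [4, 2, 0], [-8, 0, -12]] = -384 ≠ 0, so that unfolding has rank ≥ 3 and hence rank(T) ≥ 3 (CP rank is at least every unfolding rank, though it can be larger).
Upper bound: T is a sum of 3 rank-1 terms, T = [1, -1] ⊗ [0, 1, 1] ⊗ [-4, 0, -4] + [1, -1] ⊗ [2, -1, 2] ⊗ [0, -2, -4] + [2, -1] ⊗ [2, 0, 1] ⊗ [2, 2, 0] (one valid choice — decompositions are not unique — normalised so each a, b is primitive with positive first nonzero entry; check it by expanding all entries), so rank(T) ≤ 3.
These bounds meet, so rank(T) = 3.

rank(T) = 3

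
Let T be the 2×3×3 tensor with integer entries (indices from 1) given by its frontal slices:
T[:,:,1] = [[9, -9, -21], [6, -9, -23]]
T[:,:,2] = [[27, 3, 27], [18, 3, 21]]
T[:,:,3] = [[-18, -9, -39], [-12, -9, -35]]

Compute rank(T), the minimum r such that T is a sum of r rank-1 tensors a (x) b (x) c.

Lower bound: the mode-3 unfolding of T (rows indexed by k, columns by (i,j) = (1,1), (1,2), (1,3), (2,1), (2,2), (2,3)) is [[9, -9, -21, 6, -9, -23], [27, 3, 27, 18, 3, 21], [-18, -9, -39, -12, -9, -35]].
There the 2×2 minor on rows k ∈ {1, 2}, columns (i,j) ∈ {(1,1), (1,2)} is det [[9, -9], [27, 3]] = 270 ≠ 0, so this unfolding has rank ≥ 2; CP rank is at least every unfolding rank, so rank(T) ≥ 2. (Flattening ranks never certify an upper bound on CP rank; for that we must actually write T with 2 rank-1 terms.)
Upper bound — finding two terms. Write S_k = T[:,:,k] for the frontal slices: S₁ = [[9, -9, -21], [6, -9, -23]], S₂ = [[27, 3, 27], [18, 3, 21]], S₃ = [[-18, -9, -39], [-12, -9, -35]].
If T = a₁ (x) b₁ (x) c₁ + a₂ (x) b₂ (x) c₂ then each S_k = c₁[k]·a₁b₁ᵀ + c₂[k]·a₂b₂ᵀ. S₁ and S₂ are linearly independent, so a₁b₁ᵀ and a₂b₂ᵀ must span the same plane of matrices: they are the rank-1 matrices of the form x·S₁ + y·S₂.
The 2×2 minor of x·S₁ + y·S₂ on rows {1,2}, columns {1,2} is −27·x² − 72·xy + 27·y² = (-9)·(x + 3·y)(3·x − y), vanishing at (x:y) = (3:-1) and (1:3).
M₁ = 3·S₁ − S₂ = [[0, -30, -90], [0, -30, -90]] = (-30)·[1, 1][0, 1, 3]ᵀ and M₂ = S₁ + 3·S₂ = [[90, 0, 60], [60, 0, 40]] = 10·[3, 2][3, 0, 2]ᵀ, so take a₁ = [1, 1], b₁ = [0, 1, 3], a₂ = [3, 2], b₂ = [3, 0, 2].
Each slice is an integer combination of E₁ = a₁b₁ᵀ and E₂ = a₂b₂ᵀ: S₁ = −9·E₁ + E₂, S₂ = 3·E₁ + 3·E₂, S₃ = −9·E₁ − 2·E₂; reading off coefficients, c₁ = [-9, 3, -9] and c₂ = [1, 3, -2].
Hence T = [1, 1] (x) [0, 1, 3] (x) [-9, 3, -9] + [3, 2] (x) [3, 0, 2] (x) [1, 3, -2], so rank(T) ≤ 2.
These bounds meet, so rank(T) = 2.

2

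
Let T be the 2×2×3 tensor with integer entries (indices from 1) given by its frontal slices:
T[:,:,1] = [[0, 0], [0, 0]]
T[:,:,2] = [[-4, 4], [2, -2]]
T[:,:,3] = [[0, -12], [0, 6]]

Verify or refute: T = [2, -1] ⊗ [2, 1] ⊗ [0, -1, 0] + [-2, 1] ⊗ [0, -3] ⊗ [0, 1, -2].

Reconstruct entrywise from the claimed factors. For example, T[2,2,2] = -2 and Σₗ aₗ[2]bₗ[2]cₗ[2] = (-1)·(1)·(-1) + (1)·(-3)·(1) = -2; checking all 12 entries, every one matches. The claim holds.

Yes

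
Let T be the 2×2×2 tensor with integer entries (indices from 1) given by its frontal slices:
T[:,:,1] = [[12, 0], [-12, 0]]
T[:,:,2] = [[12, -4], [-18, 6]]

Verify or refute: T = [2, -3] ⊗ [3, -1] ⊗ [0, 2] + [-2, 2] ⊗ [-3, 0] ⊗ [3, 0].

No

Reconstruct entry (1,1,1) from the claimed factors: Σₗ aₗ[1]bₗ[1]cₗ[1] = (2)·(3)·(0) + (-2)·(-3)·(3) = 18, but T[1,1,1] = 12. The claim is false.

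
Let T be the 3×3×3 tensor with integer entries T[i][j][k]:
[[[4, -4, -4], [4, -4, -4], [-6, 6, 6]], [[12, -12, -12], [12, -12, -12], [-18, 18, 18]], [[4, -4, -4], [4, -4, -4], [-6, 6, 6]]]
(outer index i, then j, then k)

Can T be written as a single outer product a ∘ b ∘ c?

Yes

If T = a ∘ b ∘ c then every fibre of T is a multiple of the corresponding factor, so read the factors off the fibres through the nonzero entry T[0,0,0] = 4.
The mode-1 fibre T[:,0,0] = [4, 12, 4] gives a = [1, 3, 1] (primitive direction); the mode-2 fibre T[0,:,0] = [4, 4, -6] gives b = [2, 2, -3]; then c[k] = T[0,0,k] / (a[0]·b[0]) = [4, -4, -4] / 2 = [2, -2, -2].
Expanding [1, 3, 1] ∘ [2, 2, -3] ∘ [2, -2, -2] reproduces all 27 entries of T, so T = [1, 3, 1] ∘ [2, 2, -3] ∘ [2, -2, -2] and rank(T) ≤ 1.
Equivalently every frontal slice T[:,:,k] is c[k] times the rank-1 matrix [1, 3, 1] ∘ [2, 2, -3]. So T has rank 1 (it is nonzero).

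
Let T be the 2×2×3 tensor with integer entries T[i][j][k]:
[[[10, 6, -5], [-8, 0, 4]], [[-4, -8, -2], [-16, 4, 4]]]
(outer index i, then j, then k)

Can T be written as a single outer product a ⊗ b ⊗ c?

No

The mode-3 unfolding of T (rows indexed by k, columns by (i,j) = (0,0), (0,1), (1,0), (1,1)) is [[10, -8, -4, -16], [6, 0, -8, 4], [-5, 4, -2, 4]].
There the 3×3 minor on rows k ∈ {0, 1, 2}, columns (i,j) ∈ {(0,0), (0,1), (1,0)} is det [[10, -8, -4], [6, 0, -8], [-5, 4, -2]] = -192 ≠ 0, so this unfolding has rank ≥ 3; CP rank is at least every unfolding rank, so rank(T) ≥ 3.
In particular rank(T) ≥ 3 > 1, so T is not rank-1.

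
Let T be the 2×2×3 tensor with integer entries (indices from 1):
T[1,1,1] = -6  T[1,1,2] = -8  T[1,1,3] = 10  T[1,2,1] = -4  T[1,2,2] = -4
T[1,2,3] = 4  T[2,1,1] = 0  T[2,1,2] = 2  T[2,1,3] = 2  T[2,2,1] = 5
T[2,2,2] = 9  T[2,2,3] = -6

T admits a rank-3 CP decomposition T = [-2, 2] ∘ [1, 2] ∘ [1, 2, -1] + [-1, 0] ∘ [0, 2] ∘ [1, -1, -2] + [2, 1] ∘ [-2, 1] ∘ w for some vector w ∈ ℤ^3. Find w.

w = [1, 1, -2]

Subtract the known terms from T to get the rank-1 residual R = [2, 1] ∘ [-2, 1] ∘ w, so R[i,j,k] = a[i]·b[j]·w[k]. Pick indices with nonzero a[1]·b[1] = (2)·(-2) = -4. Only the fibre through (1,1,·) is needed: R[1,1,:] = T[1,1,:] − Σₗ aₗ[1]bₗ[1]cₗ = [-6, -8, 10] − (-2)·(1)·[1, 2, -1] − (-1)·(0)·[1, -1, -2] = [-4, -4, 8]. Then w[k] = R[1,1,k] / -4 for each k, giving w = [-4, -4, 8] / -4 = [1, 1, -2].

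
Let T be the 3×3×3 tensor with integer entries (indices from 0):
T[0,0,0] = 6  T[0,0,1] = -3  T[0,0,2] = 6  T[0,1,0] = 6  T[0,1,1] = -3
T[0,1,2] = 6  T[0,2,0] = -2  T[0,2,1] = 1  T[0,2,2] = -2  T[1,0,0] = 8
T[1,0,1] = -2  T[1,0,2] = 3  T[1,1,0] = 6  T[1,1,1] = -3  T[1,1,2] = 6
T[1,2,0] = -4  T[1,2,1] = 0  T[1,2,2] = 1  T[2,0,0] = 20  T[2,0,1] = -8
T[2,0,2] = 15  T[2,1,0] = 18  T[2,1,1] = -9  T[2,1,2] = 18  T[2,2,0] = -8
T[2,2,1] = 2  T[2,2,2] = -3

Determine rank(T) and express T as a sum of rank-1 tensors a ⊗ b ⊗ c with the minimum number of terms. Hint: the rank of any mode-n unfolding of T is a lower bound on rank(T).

rank(T) = 2

Lower bound: the mode-2 unfolding of T (rows indexed by j, columns by (i,k) = (0,0), (0,1), (0,2), (1,0), (1,1), (1,2), (2,0), (2,1), (2,2)) is [[6, -3, 6, 8, -2, 3, 20, -8, 15], [6, -3, 6, 6, -3, 6, 18, -9, 18], [-2, 1, -2, -4, 0, 1, -8, 2, -3]].
There the 2×2 minor on rows j ∈ {0, 1}, columns (i,k) ∈ {(0,0), (1,0)} is det [[6, 8], [6, 6]] = -12 ≠ 0, so this unfolding has rank ≥ 2; CP rank is at least every unfolding rank, so rank(T) ≥ 2. (This is only a lower bound: in general the CP rank may exceed every unfolding rank, so we still need to exhibit 2 rank-1 terms summing to T.)
Upper bound — finding two terms. Write S_k = T[:,:,k] for the frontal slices: S₀ = [[6, 6, -2], [8, 6, -4], [20, 18, -8]], S₁ = [[-3, -3, 1], [-2, -3, 0], [-8, -9, 2]], S₂ = [[6, 6, -2], [3, 6, 1], [15, 18, -3]].
If T = a₁ ⊗ b₁ ⊗ c₁ + a₂ ⊗ b₂ ⊗ c₂ then each S_k = c₁[k]·a₁b₁ᵀ + c₂[k]·a₂b₂ᵀ. S₀ and S₁ are linearly independent, so a₁b₁ᵀ and a₂b₂ᵀ must span the same plane of matrices: they are the rank-1 matrices of the form x·S₀ + y·S₁.
The 2×2 minor of x·S₀ + y·S₁ on rows {0,1}, columns {0,1} is −12·x² + 3·y² = (-3)·(2·x − y)(2·x + y), vanishing at (x:y) = (1:2) and (1:-2).
M₁ = S₀ + 2·S₁ = [[0, 0, 0], [4, 0, -4], [4, 0, -4]] = 4·(0, 1, 1)(1, 0, -1)ᵀ and M₂ = S₀ − 2·S₁ = [[12, 12, -4], [12, 12, -4], [36, 36, -12]] = 4·(1, 1, 3)(3, 3, -1)ᵀ, so take a₁ = (0, 1, 1), b₁ = (1, 0, -1), a₂ = (1, 1, 3), b₂ = (3, 3, -1).
Each slice is an integer combination of E₁ = a₁b₁ᵀ and E₂ = a₂b₂ᵀ: S₀ = 2·E₁ + 2·E₂, S₁ = E₁ − E₂, S₂ = −3·E₁ + 2·E₂; reading off coefficients, c₁ = (2, 1, -3) and c₂ = (2, -1, 2).
Hence T = (0, 1, 1) ⊗ (1, 0, -1) ⊗ (2, 1, -3) + (1, 1, 3) ⊗ (3, 3, -1) ⊗ (2, -1, 2), so rank(T) ≤ 2.
These bounds meet, so rank(T) = 2.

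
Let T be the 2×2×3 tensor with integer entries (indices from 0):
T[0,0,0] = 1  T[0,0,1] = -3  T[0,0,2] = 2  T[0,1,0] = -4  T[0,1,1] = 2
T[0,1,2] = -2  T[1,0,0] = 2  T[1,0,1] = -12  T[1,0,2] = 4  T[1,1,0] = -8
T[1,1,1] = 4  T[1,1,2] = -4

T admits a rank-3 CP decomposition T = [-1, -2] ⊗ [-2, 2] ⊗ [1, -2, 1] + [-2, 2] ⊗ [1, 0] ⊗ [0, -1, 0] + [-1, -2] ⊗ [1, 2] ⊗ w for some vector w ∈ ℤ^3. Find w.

Subtract the known terms from T to get the rank-1 residual R = [-1, -2] ⊗ [1, 2] ⊗ w, so R[i,j,k] = a[i]·b[j]·w[k]. Pick indices with nonzero a[0]·b[0] = (-1)·(1) = -1. Only the fibre through (0,0,·) is needed: R[0,0,:] = T[0,0,:] − Σₗ aₗ[0]bₗ[0]cₗ = [1, -3, 2] − (-1)·(-2)·[1, -2, 1] − (-2)·(1)·[0, -1, 0] = [-1, -1, 0]. Then w[k] = R[0,0,k] / -1 for each k, giving w = [-1, -1, 0] / -1 = [1, 1, 0].

w = [1, 1, 0]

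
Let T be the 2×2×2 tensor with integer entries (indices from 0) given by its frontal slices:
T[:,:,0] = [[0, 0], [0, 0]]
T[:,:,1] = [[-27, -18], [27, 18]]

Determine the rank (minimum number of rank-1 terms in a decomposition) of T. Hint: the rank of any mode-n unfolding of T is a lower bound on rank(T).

1

Lower bound: T ≠ 0 (e.g. T[0,0,1] = -27), so rank(T) ≥ 1.
Upper bound: if T = a ⊗ b ⊗ c then every fibre of T is a multiple of the corresponding factor, so read the factors off the fibres through the nonzero entry T[0,0,1] = -27.
The mode-1 fibre T[:,0,1] = [-27, 27] gives a = (1, -1) (primitive direction); the mode-2 fibre T[0,:,1] = [-27, -18] gives b = (3, 2); then c[k] = T[0,0,k] / (a[0]·b[0]) = [0, -27] / 3 = (0, -9).
Expanding (1, -1) ⊗ (3, 2) ⊗ (0, -9) reproduces all 8 entries of T, so T = (1, -1) ⊗ (3, 2) ⊗ (0, -9) and rank(T) ≤ 1.
These bounds meet, so rank(T) = 1.
Check entry T[1,0,1] = 27: (-1)·(3)·(-9) = 27.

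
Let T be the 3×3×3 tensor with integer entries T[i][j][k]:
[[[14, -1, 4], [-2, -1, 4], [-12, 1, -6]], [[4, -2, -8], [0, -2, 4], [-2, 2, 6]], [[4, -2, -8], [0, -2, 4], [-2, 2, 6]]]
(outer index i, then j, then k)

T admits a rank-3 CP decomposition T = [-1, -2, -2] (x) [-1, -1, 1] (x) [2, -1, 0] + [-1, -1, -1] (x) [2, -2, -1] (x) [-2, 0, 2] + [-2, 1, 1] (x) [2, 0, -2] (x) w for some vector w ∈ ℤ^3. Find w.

w = [-2, 0, -2]

Subtract the known terms from T to get the rank-1 residual R = [-2, 1, 1] (x) [2, 0, -2] (x) w, so R[i,j,k] = a[i]·b[j]·w[k]. Pick indices with nonzero a[0]·b[0] = (-2)·(2) = -4. Only the fibre through (0,0,·) is needed: R[0,0,:] = T[0,0,:] − Σₗ aₗ[0]bₗ[0]cₗ = [14, -1, 4] − (-1)·(-1)·[2, -1, 0] − (-1)·(2)·[-2, 0, 2] = [8, 0, 8]. Then w[k] = R[0,0,k] / -4 for each k, giving w = [8, 0, 8] / -4 = [-2, 0, -2].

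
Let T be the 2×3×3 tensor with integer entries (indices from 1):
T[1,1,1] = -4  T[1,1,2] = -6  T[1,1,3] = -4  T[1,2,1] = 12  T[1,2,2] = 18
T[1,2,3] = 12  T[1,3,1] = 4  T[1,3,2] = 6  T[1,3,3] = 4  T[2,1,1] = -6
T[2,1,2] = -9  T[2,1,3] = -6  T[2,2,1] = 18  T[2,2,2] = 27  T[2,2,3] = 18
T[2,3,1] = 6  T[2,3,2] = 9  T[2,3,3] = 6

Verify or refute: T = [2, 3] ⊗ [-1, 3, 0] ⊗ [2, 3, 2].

No

Reconstruct entry (1,3,1) from the claimed factors: Σₗ aₗ[1]bₗ[3]cₗ[1] = (2)·(0)·(2) = 0, but T[1,3,1] = 4. The claim is false.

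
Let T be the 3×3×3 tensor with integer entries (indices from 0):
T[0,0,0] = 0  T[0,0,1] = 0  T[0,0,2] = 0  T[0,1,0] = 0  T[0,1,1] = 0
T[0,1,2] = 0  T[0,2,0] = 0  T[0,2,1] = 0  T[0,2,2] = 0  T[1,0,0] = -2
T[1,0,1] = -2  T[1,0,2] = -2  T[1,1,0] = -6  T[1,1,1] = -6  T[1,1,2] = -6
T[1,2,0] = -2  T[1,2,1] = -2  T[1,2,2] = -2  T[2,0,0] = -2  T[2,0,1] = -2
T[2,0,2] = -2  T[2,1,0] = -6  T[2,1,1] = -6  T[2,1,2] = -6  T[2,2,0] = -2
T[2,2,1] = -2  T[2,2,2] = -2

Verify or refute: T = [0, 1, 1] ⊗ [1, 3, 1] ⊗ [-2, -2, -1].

No

Reconstruct entry (1,0,2) from the claimed factors: Σₗ aₗ[1]bₗ[0]cₗ[2] = (1)·(1)·(-1) = -1, but T[1,0,2] = -2. The claim is false.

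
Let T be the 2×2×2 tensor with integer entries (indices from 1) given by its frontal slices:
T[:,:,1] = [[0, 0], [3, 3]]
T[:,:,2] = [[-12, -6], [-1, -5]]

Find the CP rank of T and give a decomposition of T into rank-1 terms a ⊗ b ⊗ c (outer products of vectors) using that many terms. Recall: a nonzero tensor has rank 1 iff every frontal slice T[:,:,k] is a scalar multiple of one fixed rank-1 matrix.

rank(T) = 2

Lower bound: in the mode-3 unfolding of T (rows indexed by k, columns by (i,j)) the 2×2 minor on rows k ∈ {1, 2}, columns (i,j) ∈ {(1,1), (2,1)} is det [[0, 3], [-12, -1]] = 36 ≠ 0, so that unfolding has rank ≥ 2 and hence rank(T) ≥ 2 (CP rank is at least every unfolding rank, though it can be larger).
Upper bound: with S_k = T[:,:,k], the two rank-1 terms a₁b₁ᵀ, a₂b₂ᵀ are the rank-1 members of the pencil x·S₁ + y·S₂.
det(x·S₁ + y·S₂) is −18·xy + 54·y² = (-18)·(x − 3·y)(y), vanishing at (x:y) = (3:1) and (1:0).
M₁ = 3·S₁ + S₂ = [[-12, -6], [8, 4]] = (-2)·(3, -2)(2, 1)ᵀ and M₂ = S₁ = [[0, 0], [3, 3]] = 3·(0, 1)(1, 1)ᵀ, so take a₁ = (3, -2), b₁ = (2, 1), a₂ = (0, 1), b₂ = (1, 1).
Each slice is an integer combination of E₁ = a₁b₁ᵀ and E₂ = a₂b₂ᵀ: S₁ = 3·E₂, S₂ = −2·E₁ − 9·E₂; reading off coefficients, c₁ = (0, -2) and c₂ = (3, -9).
Hence T = (3, -2) ⊗ (2, 1) ⊗ (0, -2) + (0, 1) ⊗ (1, 1) ⊗ (3, -9), so rank(T) ≤ 2.
These bounds meet, so rank(T) = 2.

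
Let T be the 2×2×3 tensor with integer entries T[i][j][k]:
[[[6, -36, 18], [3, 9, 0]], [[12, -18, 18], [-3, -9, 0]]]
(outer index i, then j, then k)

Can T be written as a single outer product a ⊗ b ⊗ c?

No

The mode-2 unfolding of T (rows indexed by j, columns by (i,k) = (0,0), (0,1), (0,2), (1,0), (1,1), (1,2)) is [[6, -36, 18, 12, -18, 18], [3, 9, 0, -3, -9, 0]].
There the 2×2 minor on rows j ∈ {0, 1}, columns (i,k) ∈ {(0,0), (0,1)} is det [[6, -36], [3, 9]] = 162 ≠ 0, so this unfolding has rank ≥ 2; CP rank is at least every unfolding rank, so rank(T) ≥ 2.
In particular rank(T) ≥ 2 > 1, so T is not rank-1.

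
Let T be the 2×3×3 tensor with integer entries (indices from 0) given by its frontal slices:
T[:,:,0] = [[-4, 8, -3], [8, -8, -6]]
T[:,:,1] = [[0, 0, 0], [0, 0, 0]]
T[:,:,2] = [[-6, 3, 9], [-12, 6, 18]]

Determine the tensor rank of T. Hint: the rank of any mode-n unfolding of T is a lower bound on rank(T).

Lower bound: the mode-3 unfolding of T (rows indexed by k, columns by (i,j) = (0,0), (0,1), (0,2), (1,0), (1,1), (1,2)) is [[-4, 8, -3, 8, -8, -6], [0, 0, 0, 0, 0, 0], [-6, 3, 9, -12, 6, 18]].
There the 2×2 minor on rows k ∈ {0, 2}, columns (i,j) ∈ {(0,0), (0,1)} is det [[-4, 8], [-6, 3]] = 36 ≠ 0, so this unfolding has rank ≥ 2; CP rank is at least every unfolding rank, so rank(T) ≥ 2. (Unfolding ranks only ever bound the CP rank from below — rank(T) can be strictly larger than all of them — so the matching upper bound has to come from an explicit 2-term decomposition.)
Upper bound — finding two terms. Write S_k = T[:,:,k] for the frontal slices: S₀ = [[-4, 8, -3], [8, -8, -6]], S₁ = [[0, 0, 0], [0, 0, 0]], S₂ = [[-6, 3, 9], [-12, 6, 18]].
If T = a₁ (x) b₁ (x) c₁ + a₂ (x) b₂ (x) c₂ then each S_k = c₁[k]·a₁b₁ᵀ + c₂[k]·a₂b₂ᵀ. S₀ and S₂ are linearly independent, so a₁b₁ᵀ and a₂b₂ᵀ must span the same plane of matrices: they are the rank-1 matrices of the form x·S₀ + y·S₂.
The 2×2 minor of x·S₀ + y·S₂ on rows {0,1}, columns {0,1} is −32·x² + 96·xy = (-32)·(x − 3·y)(x), vanishing at (x:y) = (3:1) and (0:1).
M₁ = 3·S₀ + S₂ = [[-18, 27, 0], [12, -18, 0]] = (-3)·(3, -2)(2, -3, 0)ᵀ and M₂ = S₂ = [[-6, 3, 9], [-12, 6, 18]] = (-3)·(1, 2)(2, -1, -3)ᵀ, so take a₁ = (3, -2), b₁ = (2, -3, 0), a₂ = (1, 2), b₂ = (2, -1, -3).
Each slice is an integer combination of E₁ = a₁b₁ᵀ and E₂ = a₂b₂ᵀ: S₀ = −E₁ + E₂, S₁ = 0, S₂ = −3·E₂; reading off coefficients, c₁ = (-1, 0, 0) and c₂ = (1, 0, -3).
Hence T = (3, -2) (x) (2, -3, 0) (x) (-1, 0, 0) + (1, 2) (x) (2, -1, -3) (x) (1, 0, -3), so rank(T) ≤ 2.
These bounds meet, so rank(T) = 2.

2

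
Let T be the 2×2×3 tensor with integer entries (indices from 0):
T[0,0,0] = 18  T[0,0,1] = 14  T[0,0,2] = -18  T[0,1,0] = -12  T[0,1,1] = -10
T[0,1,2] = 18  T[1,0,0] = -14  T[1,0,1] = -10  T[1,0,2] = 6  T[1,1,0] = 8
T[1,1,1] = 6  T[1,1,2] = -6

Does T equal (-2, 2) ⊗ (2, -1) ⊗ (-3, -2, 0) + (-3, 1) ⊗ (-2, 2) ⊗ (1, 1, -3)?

Reconstruct entrywise from the claimed factors. For example, T[1,0,0] = -14 and Σₗ aₗ[1]bₗ[0]cₗ[0] = (2)·(2)·(-3) + (1)·(-2)·(1) = -14; checking all 12 entries, every one matches. The claim holds.

Yes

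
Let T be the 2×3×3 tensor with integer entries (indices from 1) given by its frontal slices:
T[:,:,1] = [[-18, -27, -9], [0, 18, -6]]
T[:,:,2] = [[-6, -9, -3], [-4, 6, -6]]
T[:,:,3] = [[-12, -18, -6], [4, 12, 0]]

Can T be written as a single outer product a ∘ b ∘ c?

The mode-2 unfolding of T (rows indexed by j, columns by (i,k) = (1,1), (1,2), (1,3), (2,1), (2,2), (2,3)) is [[-18, -6, -12, 0, -4, 4], [-27, -9, -18, 18, 6, 12], [-9, -3, -6, -6, -6, 0]].
There the 2×2 minor on rows j ∈ {1, 2}, columns (i,k) ∈ {(1,1), (2,1)} is det [[-18, 0], [-27, 18]] = -324 ≠ 0, so this unfolding has rank ≥ 2; CP rank is at least every unfolding rank, so rank(T) ≥ 2.
In particular rank(T) ≥ 2 > 1, so T is not rank-1.

No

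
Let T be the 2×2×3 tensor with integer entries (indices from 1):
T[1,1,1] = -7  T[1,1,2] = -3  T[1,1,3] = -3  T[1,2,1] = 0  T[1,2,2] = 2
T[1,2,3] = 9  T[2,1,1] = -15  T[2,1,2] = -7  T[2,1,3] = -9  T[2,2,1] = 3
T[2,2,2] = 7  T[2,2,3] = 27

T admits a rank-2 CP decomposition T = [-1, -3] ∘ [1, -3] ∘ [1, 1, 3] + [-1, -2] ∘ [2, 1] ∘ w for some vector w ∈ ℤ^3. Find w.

w = [3, 1, 0]

Subtract the known terms from T to get the rank-1 residual R = [-1, -2] ∘ [2, 1] ∘ w, so R[i,j,k] = a[i]·b[j]·w[k]. Pick indices with nonzero a[1]·b[1] = (-1)·(2) = -2. Only the fibre through (1,1,·) is needed: R[1,1,:] = T[1,1,:] − Σₗ aₗ[1]bₗ[1]cₗ = [-7, -3, -3] − (-1)·(1)·[1, 1, 3] = [-6, -2, 0]. Then w[k] = R[1,1,k] / -2 for each k, giving w = [-6, -2, 0] / -2 = [3, 1, 0].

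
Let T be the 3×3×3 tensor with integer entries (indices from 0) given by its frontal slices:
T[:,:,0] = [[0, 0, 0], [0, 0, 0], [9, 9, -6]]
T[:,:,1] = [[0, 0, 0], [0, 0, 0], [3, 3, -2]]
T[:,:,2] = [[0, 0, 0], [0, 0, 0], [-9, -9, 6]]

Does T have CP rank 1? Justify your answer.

Yes

If T = a ⊗ b ⊗ c then every fibre of T is a multiple of the corresponding factor, so read the factors off the fibres through the nonzero entry T[2,0,0] = 9.
The mode-1 fibre T[:,0,0] = [0, 0, 9] gives a = [0, 0, 1] (primitive direction); the mode-2 fibre T[2,:,0] = [9, 9, -6] gives b = [3, 3, -2]; then c[k] = T[2,0,k] / (a[2]·b[0]) = [9, 3, -9] / 3 = [3, 1, -3].
Expanding [0, 0, 1] ⊗ [3, 3, -2] ⊗ [3, 1, -3] reproduces all 27 entries of T, so T = [0, 0, 1] ⊗ [3, 3, -2] ⊗ [3, 1, -3] and rank(T) ≤ 1.
Equivalently every frontal slice T[:,:,k] is c[k] times the rank-1 matrix [0, 0, 1] ⊗ [3, 3, -2]. So T has rank 1 (it is nonzero).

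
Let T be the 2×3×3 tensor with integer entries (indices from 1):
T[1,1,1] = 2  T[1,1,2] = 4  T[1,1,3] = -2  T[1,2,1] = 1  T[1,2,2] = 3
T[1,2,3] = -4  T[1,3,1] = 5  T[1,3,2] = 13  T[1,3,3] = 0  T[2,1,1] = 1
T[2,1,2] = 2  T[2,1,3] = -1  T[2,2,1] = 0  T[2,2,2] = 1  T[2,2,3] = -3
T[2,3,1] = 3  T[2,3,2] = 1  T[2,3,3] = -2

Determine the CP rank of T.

Lower bound: the mode-2 unfolding of T (rows indexed by j, columns by (i,k) = (1,1), (1,2), (1,3), (2,1), (2,2), (2,3)) is [[2, 4, -2, 1, 2, -1], [1, 3, -4, 0, 1, -3], [5, 13, 0, 3, 1, -2]].
There the 3×3 minor on rows j ∈ {1, 2, 3}, columns (i,k) ∈ {(1,1), (1,2), (1,3)} is det [[2, 4, -2], [1, 3, -4], [5, 13, 0]] = 28 ≠ 0, so this unfolding has rank ≥ 3; CP rank is at least every unfolding rank, so rank(T) ≥ 3. (Unfolding ranks only ever bound the CP rank from below — rank(T) can be strictly larger than all of them — so the matching upper bound has to come from an explicit 3-term decomposition.)
Upper bound: T is a sum of 3 rank-1 terms, T = [1, -1] ⊗ [0, 0, 1] ⊗ [0, 4, 2] + [1, 1] ⊗ [0, 1, -1] ⊗ [-1, -1, -2] + [2, 1] ⊗ [1, 1, 2] ⊗ [1, 2, -1] (written with every a and b primitive with positive leading entry and the scale carried by c; CP decompositions are not unique, and this one is verified by expanding entrywise), so rank(T) ≤ 3.
These bounds meet, so rank(T) = 3.
Check entry T[1,1,3] = -2: (1)·(0)·(2) + (1)·(0)·(-2) + (2)·(1)·(-1) = -2.

3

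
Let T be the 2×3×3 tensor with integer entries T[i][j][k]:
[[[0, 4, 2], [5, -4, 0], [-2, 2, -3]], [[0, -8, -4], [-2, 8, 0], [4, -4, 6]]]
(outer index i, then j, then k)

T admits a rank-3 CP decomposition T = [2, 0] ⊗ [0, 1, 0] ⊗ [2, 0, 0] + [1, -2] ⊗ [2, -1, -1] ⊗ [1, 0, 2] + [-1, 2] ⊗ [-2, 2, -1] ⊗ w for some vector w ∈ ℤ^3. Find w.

Subtract the known terms from T to get the rank-1 residual R = [-1, 2] ⊗ [-2, 2, -1] ⊗ w, so R[i,j,k] = a[i]·b[j]·w[k]. Pick indices with nonzero a[0]·b[0] = (-1)·(-2) = 2. Only the fibre through (0,0,·) is needed: R[0,0,:] = T[0,0,:] − Σₗ aₗ[0]bₗ[0]cₗ = [0, 4, 2] − (2)·(0)·[2, 0, 0] − (1)·(2)·[1, 0, 2] = [-2, 4, -2]. Then w[k] = R[0,0,k] / 2 for each k, giving w = [-2, 4, -2] / 2 = [-1, 2, -1].

w = [-1, 2, -1]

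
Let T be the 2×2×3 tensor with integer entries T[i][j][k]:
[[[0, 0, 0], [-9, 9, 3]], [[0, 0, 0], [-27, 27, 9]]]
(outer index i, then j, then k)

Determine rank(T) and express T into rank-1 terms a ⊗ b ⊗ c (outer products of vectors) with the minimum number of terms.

Lower bound: T ≠ 0 (e.g. T[0,1,0] = -9), so rank(T) ≥ 1.
Upper bound: the mode-1 fibre T[:,1,0] = [-9, -27] gives a = [1, 3] (primitive direction); the mode-2 fibre T[0,:,0] = [0, -9] gives b = [0, 1]; then c[k] = T[0,1,k] / (a[0]·b[1]) = [-9, 9, 3] / 1 = [-9, 9, 3].
Expanding [1, 3] ⊗ [0, 1] ⊗ [-9, 9, 3] reproduces all 12 entries of T, so T = [1, 3] ⊗ [0, 1] ⊗ [-9, 9, 3] and rank(T) ≤ 1.
These bounds meet, so rank(T) = 1.

rank(T) = 1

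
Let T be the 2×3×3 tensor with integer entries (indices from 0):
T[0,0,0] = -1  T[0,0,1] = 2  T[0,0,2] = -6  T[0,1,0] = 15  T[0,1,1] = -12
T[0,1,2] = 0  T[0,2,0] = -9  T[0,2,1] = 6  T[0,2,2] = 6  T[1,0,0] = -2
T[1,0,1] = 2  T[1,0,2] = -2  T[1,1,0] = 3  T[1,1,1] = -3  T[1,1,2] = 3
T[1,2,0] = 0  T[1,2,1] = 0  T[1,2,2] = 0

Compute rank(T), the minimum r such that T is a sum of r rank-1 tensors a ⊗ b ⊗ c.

Lower bound: the mode-2 unfolding of T (rows indexed by j, columns by (i,k) = (0,0), (0,1), (0,2), (1,0), (1,1), (1,2)) is [[-1, 2, -6, -2, 2, -2], [15, -12, 0, 3, -3, 3], [-9, 6, 6, 0, 0, 0]].
There the 2×2 minor on rows j ∈ {0, 1}, columns (i,k) ∈ {(0,0), (0,1)} is det [[-1, 2], [15, -12]] = -18 ≠ 0, so this unfolding has rank ≥ 2; CP rank is at least every unfolding rank, so rank(T) ≥ 2. (This is only a lower bound: in general the CP rank may exceed every unfolding rank, so we still need to exhibit 2 rank-1 terms summing to T.)
Upper bound — finding two terms. Write S_k = T[:,:,k] for the frontal slices: S₀ = [[-1, 15, -9], [-2, 3, 0]], S₁ = [[2, -12, 6], [2, -3, 0]], S₂ = [[-6, 0, 6], [-2, 3, 0]].
If T = a₁ ⊗ b₁ ⊗ c₁ + a₂ ⊗ b₂ ⊗ c₂ then each S_k = c₁[k]·a₁b₁ᵀ + c₂[k]·a₂b₂ᵀ. S₀ and S₁ are linearly independent, so a₁b₁ᵀ and a₂b₂ᵀ must span the same plane of matrices: they are the rank-1 matrices of the form x·S₀ + y·S₁.
The 2×2 minor of x·S₀ + y·S₁ on rows {0,1}, columns {0,1} is 27·x² − 45·xy + 18·y² = 9·(3·x − 2·y)(x − y), vanishing at (x:y) = (2:3) and (1:1).
M₁ = 2·S₀ + 3·S₁ = [[4, -6, 0], [2, -3, 0]] = [2, 1][2, -3, 0]ᵀ and M₂ = S₀ + S₁ = [[1, 3, -3], [0, 0, 0]] = [1, 0][1, 3, -3]ᵀ, so take a₁ = [2, 1], b₁ = [2, -3, 0], a₂ = [1, 0], b₂ = [1, 3, -3].
Each slice is an integer combination of E₁ = a₁b₁ᵀ and E₂ = a₂b₂ᵀ: S₀ = −E₁ + 3·E₂, S₁ = E₁ − 2·E₂, S₂ = −E₁ − 2·E₂; reading off coefficients, c₁ = [-1, 1, -1] and c₂ = [3, -2, -2].
Hence T = [2, 1] ⊗ [2, -3, 0] ⊗ [-1, 1, -1] + [1, 0] ⊗ [1, 3, -3] ⊗ [3, -2, -2], so rank(T) ≤ 2.
These bounds meet, so rank(T) = 2.

2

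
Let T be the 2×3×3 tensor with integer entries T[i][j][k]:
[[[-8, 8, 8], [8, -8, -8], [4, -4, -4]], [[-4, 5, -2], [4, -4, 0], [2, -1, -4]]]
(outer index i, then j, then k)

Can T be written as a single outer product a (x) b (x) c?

No

The mode-2 unfolding of T (rows indexed by j, columns by (i,k) = (0,0), (0,1), (0,2), (1,0), (1,1), (1,2)) is [[-8, 8, 8, -4, 5, -2], [8, -8, -8, 4, -4, 0], [4, -4, -4, 2, -1, -4]].
There the 3×3 minor on rows j ∈ {0, 1, 2}, columns (i,k) ∈ {(0,0), (1,1), (1,2)} is det [[-8, 5, -2], [8, -4, 0], [4, -1, -4]] = 16 ≠ 0, so this unfolding has rank ≥ 3; CP rank is at least every unfolding rank, so rank(T) ≥ 3.
In particular rank(T) ≥ 3 > 1, so T is not rank-1.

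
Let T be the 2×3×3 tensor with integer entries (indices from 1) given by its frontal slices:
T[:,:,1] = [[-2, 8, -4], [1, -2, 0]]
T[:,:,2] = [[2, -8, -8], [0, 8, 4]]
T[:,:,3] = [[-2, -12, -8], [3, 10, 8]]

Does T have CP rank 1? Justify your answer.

The mode-2 unfolding of T (rows indexed by j, columns by (i,k) = (1,1), (1,2), (1,3), (2,1), (2,2), (2,3)) is [[-2, 2, -2, 1, 0, 3], [8, -8, -12, -2, 8, 10], [-4, -8, -8, 0, 4, 8]].
There the 3×3 minor on rows j ∈ {1, 2, 3}, columns (i,k) ∈ {(1,1), (1,2), (1,3)} is det [[-2, 2, -2], [8, -8, -12], [-4, -8, -8]] = 480 ≠ 0, so this unfolding has rank ≥ 3; CP rank is at least every unfolding rank, so rank(T) ≥ 3.
In particular rank(T) ≥ 3 > 1, so T is not rank-1.

No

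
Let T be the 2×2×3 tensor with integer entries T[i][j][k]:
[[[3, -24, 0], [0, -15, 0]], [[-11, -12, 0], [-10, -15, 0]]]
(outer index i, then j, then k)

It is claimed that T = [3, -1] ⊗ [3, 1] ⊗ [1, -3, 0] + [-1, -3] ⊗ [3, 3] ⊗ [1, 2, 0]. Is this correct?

No

Reconstruct entry (0,0,0) from the claimed factors: Σₗ aₗ[0]bₗ[0]cₗ[0] = (3)·(3)·(1) + (-1)·(3)·(1) = 6, but T[0,0,0] = 3. The claim is false.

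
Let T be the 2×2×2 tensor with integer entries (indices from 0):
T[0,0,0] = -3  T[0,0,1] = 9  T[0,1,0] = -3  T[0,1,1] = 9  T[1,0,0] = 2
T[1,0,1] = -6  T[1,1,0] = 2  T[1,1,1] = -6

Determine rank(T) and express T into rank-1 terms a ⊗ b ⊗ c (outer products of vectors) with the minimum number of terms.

rank(T) = 1

Lower bound: T ≠ 0 (e.g. T[0,0,0] = -3), so rank(T) ≥ 1.
Upper bound: the mode-1 fibre T[:,0,0] = [-3, 2] gives a = [3, -2] (primitive direction); the mode-2 fibre T[0,:,0] = [-3, -3] gives b = [1, 1]; then c[k] = T[0,0,k] / (a[0]·b[0]) = [-3, 9] / 3 = [-1, 3].
Expanding [3, -2] ⊗ [1, 1] ⊗ [-1, 3] reproduces all 8 entries of T, so T = [3, -2] ⊗ [1, 1] ⊗ [-1, 3] and rank(T) ≤ 1.
These bounds meet, so rank(T) = 1.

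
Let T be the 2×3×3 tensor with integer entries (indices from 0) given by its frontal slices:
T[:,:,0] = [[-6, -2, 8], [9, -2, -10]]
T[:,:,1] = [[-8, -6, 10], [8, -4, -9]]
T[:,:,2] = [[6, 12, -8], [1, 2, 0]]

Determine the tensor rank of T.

Lower bound: the mode-2 unfolding of T (rows indexed by j, columns by (i,k) = (0,0), (0,1), (0,2), (1,0), (1,1), (1,2)) is [[-6, -8, 6, 9, 8, 1], [-2, -6, 12, -2, -4, 2], [8, 10, -8, -10, -9, 0]].
There the 3×3 minor on rows j ∈ {0, 1, 2}, columns (i,k) ∈ {(0,0), (0,1), (0,2)} is det [[-6, -8, 6], [-2, -6, 12], [8, 10, -8]] = -40 ≠ 0, so this unfolding has rank ≥ 3; CP rank is at least every unfolding rank, so rank(T) ≥ 3. (This is only a lower bound: in general the CP rank may exceed every unfolding rank, so we still need to exhibit 3 rank-1 terms summing to T.)
Upper bound: T is a sum of 3 rank-1 terms, T = (1, -2) ∘ (2, -1, -2) ∘ (-2, -2, 0) + (2, -1) ∘ (1, 2, -2) ∘ (-1, -1, 1) + (2, 1) ∘ (1, 2, -1) ∘ (0, -1, 2) (one valid choice — decompositions are not unique — normalised so each a, b is primitive with positive first nonzero entry; check it by expanding all entries), so rank(T) ≤ 3.
These bounds meet, so rank(T) = 3.

3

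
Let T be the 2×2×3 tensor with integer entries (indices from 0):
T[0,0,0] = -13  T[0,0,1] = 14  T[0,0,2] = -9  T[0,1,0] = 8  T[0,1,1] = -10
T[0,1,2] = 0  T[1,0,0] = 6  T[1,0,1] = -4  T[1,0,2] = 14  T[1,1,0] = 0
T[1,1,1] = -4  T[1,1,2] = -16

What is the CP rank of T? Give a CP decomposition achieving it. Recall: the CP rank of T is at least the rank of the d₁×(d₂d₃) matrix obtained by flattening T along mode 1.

rank(T) = 2

Lower bound: the mode-2 unfolding of T (rows indexed by j, columns by (i,k) = (0,0), (0,1), (0,2), (1,0), (1,1), (1,2)) is [[-13, 14, -9, 6, -4, 14], [8, -10, 0, 0, -4, -16]].
There the 2×2 minor on rows j ∈ {0, 1}, columns (i,k) ∈ {(0,0), (0,1)} is det [[-13, 14], [8, -10]] = 18 ≠ 0, so this unfolding has rank ≥ 2; CP rank is at least every unfolding rank, so rank(T) ≥ 2. (This is only a lower bound: in general the CP rank may exceed every unfolding rank, so we still need to exhibit 2 rank-1 terms summing to T.)
Upper bound — finding two terms. Write S_k = T[:,:,k] for the frontal slices: S₀ = [[-13, 8], [6, 0]], S₁ = [[14, -10], [-4, -4]], S₂ = [[-9, 0], [14, -16]].
If T = a₁ (x) b₁ (x) c₁ + a₂ (x) b₂ (x) c₂ then each S_k = c₁[k]·a₁b₁ᵀ + c₂[k]·a₂b₂ᵀ. S₀ and S₁ are linearly independent, so a₁b₁ᵀ and a₂b₂ᵀ must span the same plane of matrices: they are the rank-1 matrices of the form x·S₀ + y·S₁.
det(x·S₀ + y·S₁) is −48·x² + 144·xy − 96·y² = (-48)·(x − 2·y)(x − y), vanishing at (x:y) = (2:1) and (1:1).
M₁ = 2·S₀ + S₁ = [[-12, 6], [8, -4]] = (-2)·[3, -2][2, -1]ᵀ and M₂ = S₀ + S₁ = [[1, -2], [2, -4]] = [1, 2][1, -2]ᵀ, so take a₁ = [3, -2], b₁ = [2, -1], a₂ = [1, 2], b₂ = [1, -2].
Each slice is an integer combination of E₁ = a₁b₁ᵀ and E₂ = a₂b₂ᵀ: S₀ = −2·E₁ − E₂, S₁ = 2·E₁ + 2·E₂, S₂ = −2·E₁ + 3·E₂; reading off coefficients, c₁ = [-2, 2, -2] and c₂ = [-1, 2, 3].
Hence T = [3, -2] (x) [2, -1] (x) [-2, 2, -2] + [1, 2] (x) [1, -2] (x) [-1, 2, 3], so rank(T) ≤ 2.
These bounds meet, so rank(T) = 2.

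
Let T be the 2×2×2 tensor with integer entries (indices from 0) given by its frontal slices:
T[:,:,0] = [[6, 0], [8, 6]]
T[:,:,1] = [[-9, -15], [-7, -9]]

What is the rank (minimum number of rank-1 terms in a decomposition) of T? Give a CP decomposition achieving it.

Lower bound: the mode-2 unfolding of T (rows indexed by j, columns by (i,k) = (0,0), (0,1), (1,0), (1,1)) is [[6, -9, 8, -7], [0, -15, 6, -9]].
There the 2×2 minor on rows j ∈ {0, 1}, columns (i,k) ∈ {(0,0), (0,1)} is det [[6, -9], [0, -15]] = -90 ≠ 0, so this unfolding has rank ≥ 2; CP rank is at least every unfolding rank, so rank(T) ≥ 2. (This is only a lower bound: in general the CP rank may exceed every unfolding rank, so we still need to exhibit 2 rank-1 terms summing to T.)
Upper bound — finding two terms. Write S_k = T[:,:,k] for the frontal slices: S₀ = [[6, 0], [8, 6]], S₁ = [[-9, -15], [-7, -9]].
If T = a₁ ⊗ b₁ ⊗ c₁ + a₂ ⊗ b₂ ⊗ c₂ then each S_k = c₁[k]·a₁b₁ᵀ + c₂[k]·a₂b₂ᵀ. S₀ and S₁ are linearly independent, so a₁b₁ᵀ and a₂b₂ᵀ must span the same plane of matrices: they are the rank-1 matrices of the form x·S₀ + y·S₁.
det(x·S₀ + y·S₁) is 36·x² + 12·xy − 24·y² = 12·(3·x − 2·y)(x + y), vanishing at (x:y) = (2:3) and (1:-1).
M₁ = 2·S₀ + 3·S₁ = [[-15, -45], [-5, -15]] = (-5)·(3, 1)(1, 3)ᵀ and M₂ = S₀ − S₁ = [[15, 15], [15, 15]] = 15·(1, 1)(1, 1)ᵀ, so take a₁ = (3, 1), b₁ = (1, 3), a₂ = (1, 1), b₂ = (1, 1).
Each slice is an integer combination of E₁ = a₁b₁ᵀ and E₂ = a₂b₂ᵀ: S₀ = −E₁ + 9·E₂, S₁ = −E₁ − 6·E₂; reading off coefficients, c₁ = (-1, -1) and c₂ = (9, -6).
Hence T = (3, 1) ⊗ (1, 3) ⊗ (-1, -1) + (1, 1) ⊗ (1, 1) ⊗ (9, -6), so rank(T) ≤ 2.
These bounds meet, so rank(T) = 2.

rank(T) = 2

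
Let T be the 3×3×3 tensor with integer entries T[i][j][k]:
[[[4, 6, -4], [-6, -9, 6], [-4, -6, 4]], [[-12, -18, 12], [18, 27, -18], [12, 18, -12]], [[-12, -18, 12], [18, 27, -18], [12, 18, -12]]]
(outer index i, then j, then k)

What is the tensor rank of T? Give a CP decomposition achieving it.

Lower bound: T ≠ 0 (e.g. T[0,0,0] = 4), so rank(T) ≥ 1.
Upper bound: the mode-1 fibre T[:,0,0] = [4, -12, -12] gives a = [1, -3, -3] (primitive direction); the mode-2 fibre T[0,:,0] = [4, -6, -4] gives b = [2, -3, -2]; then c[k] = T[0,0,k] / (a[0]·b[0]) = [4, 6, -4] / 2 = [2, 3, -2].
Expanding [1, -3, -3] ⊗ [2, -3, -2] ⊗ [2, 3, -2] reproduces all 27 entries of T, so T = [1, -3, -3] ⊗ [2, -3, -2] ⊗ [2, 3, -2] and rank(T) ≤ 1.
These bounds meet, so rank(T) = 1.

rank(T) = 1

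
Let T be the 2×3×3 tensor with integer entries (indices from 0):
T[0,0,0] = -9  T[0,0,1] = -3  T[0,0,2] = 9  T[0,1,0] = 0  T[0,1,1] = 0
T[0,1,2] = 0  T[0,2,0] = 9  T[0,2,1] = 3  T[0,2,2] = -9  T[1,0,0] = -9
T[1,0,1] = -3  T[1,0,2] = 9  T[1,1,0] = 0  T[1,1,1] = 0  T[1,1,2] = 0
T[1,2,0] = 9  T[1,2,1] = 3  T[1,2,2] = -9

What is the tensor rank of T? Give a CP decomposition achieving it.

rank(T) = 1

Lower bound: T ≠ 0 (e.g. T[0,0,0] = -9), so rank(T) ≥ 1.
Upper bound: if T = a ⊗ b ⊗ c then every fibre of T is a multiple of the corresponding factor, so read the factors off the fibres through the nonzero entry T[0,0,0] = -9.
The mode-1 fibre T[:,0,0] = [-9, -9] gives a = [1, 1] (primitive direction); the mode-2 fibre T[0,:,0] = [-9, 0, 9] gives b = [1, 0, -1]; then c[k] = T[0,0,k] / (a[0]·b[0]) = [-9, -3, 9] / 1 = [-9, -3, 9].
Expanding [1, 1] ⊗ [1, 0, -1] ⊗ [-9, -3, 9] reproduces all 18 entries of T, so T = [1, 1] ⊗ [1, 0, -1] ⊗ [-9, -3, 9] and rank(T) ≤ 1.
These bounds meet, so rank(T) = 1.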